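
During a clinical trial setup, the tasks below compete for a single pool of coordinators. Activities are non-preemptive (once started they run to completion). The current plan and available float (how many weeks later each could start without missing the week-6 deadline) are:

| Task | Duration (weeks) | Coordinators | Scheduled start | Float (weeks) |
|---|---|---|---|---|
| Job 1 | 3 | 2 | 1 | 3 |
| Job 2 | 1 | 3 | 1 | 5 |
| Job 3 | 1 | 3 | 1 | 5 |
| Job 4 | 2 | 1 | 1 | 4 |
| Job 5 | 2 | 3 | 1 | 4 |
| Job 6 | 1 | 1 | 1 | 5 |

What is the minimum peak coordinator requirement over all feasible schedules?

5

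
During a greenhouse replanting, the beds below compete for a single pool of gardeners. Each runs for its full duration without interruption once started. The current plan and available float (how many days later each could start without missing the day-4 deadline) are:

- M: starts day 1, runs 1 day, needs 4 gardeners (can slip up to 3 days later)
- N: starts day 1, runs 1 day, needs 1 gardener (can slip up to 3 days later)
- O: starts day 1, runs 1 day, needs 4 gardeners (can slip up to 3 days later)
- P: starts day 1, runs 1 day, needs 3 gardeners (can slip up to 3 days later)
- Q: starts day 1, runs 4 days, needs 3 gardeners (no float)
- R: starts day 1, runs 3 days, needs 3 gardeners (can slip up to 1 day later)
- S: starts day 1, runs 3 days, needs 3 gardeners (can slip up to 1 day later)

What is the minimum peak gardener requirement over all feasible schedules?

12

Early-start (M@1, N@1, O@1, P@1, Q@1, R@1, S@1) gives peak 21: d1:21  d2:9  d3:9  d4:3.
Shift P→2, R→2, S→2.
Schedule M@1, N@1, O@1, P@2, Q@1, R@2, S@2: d1:12  d2:12  d3:9  d4:9 — peak 12.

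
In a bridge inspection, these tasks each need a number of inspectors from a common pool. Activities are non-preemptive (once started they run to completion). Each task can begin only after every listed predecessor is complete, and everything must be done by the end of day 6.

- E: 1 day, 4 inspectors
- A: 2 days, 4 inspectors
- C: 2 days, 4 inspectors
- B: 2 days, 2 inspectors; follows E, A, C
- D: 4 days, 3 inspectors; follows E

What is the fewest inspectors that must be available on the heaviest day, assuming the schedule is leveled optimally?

Early-start (E@1, A@1, C@1, B@3, D@2) gives peak 12: d1:12  d2:11  d3:5  d4:5  d5:3  d6:0.
Shift C→2, B→4, D→3.
Schedule E@1, A@1, C@2, B@4, D@3: d1:8  d2:8  d3:7  d4:5  d5:5  d6:3 — peak 8.

8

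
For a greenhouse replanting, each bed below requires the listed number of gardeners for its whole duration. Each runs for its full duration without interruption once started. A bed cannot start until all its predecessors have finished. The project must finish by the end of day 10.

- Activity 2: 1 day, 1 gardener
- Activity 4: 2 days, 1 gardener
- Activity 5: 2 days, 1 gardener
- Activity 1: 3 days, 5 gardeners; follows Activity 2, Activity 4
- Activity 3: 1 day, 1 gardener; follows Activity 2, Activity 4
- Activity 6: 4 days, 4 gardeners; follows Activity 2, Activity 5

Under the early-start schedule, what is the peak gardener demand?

Early-start schedule: Activity 2@1, Activity 4@1, Activity 5@1, Activity 1@3, Activity 3@3, Activity 6@3.
Load per day: day 1: 3, day 2: 2, day 3: 10, day 4: 9, day 5: 9, day 6: 4, day 7: 0, day 8: 0, day 9: 0, day 10: 0.
Peak is 10.

10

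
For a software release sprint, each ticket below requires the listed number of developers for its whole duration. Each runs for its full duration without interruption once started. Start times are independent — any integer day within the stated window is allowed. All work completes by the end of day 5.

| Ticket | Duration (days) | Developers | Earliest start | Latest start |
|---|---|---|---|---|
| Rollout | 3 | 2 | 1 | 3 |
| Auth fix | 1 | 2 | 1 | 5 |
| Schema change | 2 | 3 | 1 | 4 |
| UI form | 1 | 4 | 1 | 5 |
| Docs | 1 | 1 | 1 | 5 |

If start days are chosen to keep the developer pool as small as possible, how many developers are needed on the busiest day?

5

Early-start (Rollout@1, Auth fix@1, Schema change@1, UI form@1, Docs@1) gives peak 12: d1:12  d2:5  d3:2  d4:0  d5:0.
Shift Schema change→2, UI form→4.
Schedule Rollout@1, Auth fix@1, Schema change@2, UI form@4, Docs@1: d1:5  d2:5  d3:5  d4:4  d5:0 — peak 5.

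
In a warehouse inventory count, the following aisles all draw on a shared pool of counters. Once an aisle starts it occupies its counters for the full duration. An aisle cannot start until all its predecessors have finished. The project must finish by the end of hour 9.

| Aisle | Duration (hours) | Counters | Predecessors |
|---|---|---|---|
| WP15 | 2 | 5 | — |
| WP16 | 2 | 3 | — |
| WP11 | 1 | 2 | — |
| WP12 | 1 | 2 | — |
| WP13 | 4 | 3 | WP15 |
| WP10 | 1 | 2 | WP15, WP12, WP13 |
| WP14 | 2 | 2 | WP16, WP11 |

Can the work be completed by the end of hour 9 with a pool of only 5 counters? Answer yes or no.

yes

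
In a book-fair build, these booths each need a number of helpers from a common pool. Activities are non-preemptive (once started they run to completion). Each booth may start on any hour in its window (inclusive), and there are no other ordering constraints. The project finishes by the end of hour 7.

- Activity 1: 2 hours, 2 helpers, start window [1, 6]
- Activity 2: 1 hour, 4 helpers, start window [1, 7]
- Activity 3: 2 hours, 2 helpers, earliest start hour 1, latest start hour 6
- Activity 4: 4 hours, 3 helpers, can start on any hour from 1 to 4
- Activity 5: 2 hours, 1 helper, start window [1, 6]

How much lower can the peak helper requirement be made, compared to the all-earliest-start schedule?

Early-start peak: h1:12  h2:8  h3:3  h4:3  h5:0  h6:0  h7:0 ⇒ 12.
Leveled (Activity 1@1, Activity 2@3, Activity 3@1, Activity 4@4, Activity 5@4): h1:4  h2:4  h3:4  h4:4  h5:4  h6:3  h7:3 ⇒ 4.
Reduction 12 − 4 = 8.

8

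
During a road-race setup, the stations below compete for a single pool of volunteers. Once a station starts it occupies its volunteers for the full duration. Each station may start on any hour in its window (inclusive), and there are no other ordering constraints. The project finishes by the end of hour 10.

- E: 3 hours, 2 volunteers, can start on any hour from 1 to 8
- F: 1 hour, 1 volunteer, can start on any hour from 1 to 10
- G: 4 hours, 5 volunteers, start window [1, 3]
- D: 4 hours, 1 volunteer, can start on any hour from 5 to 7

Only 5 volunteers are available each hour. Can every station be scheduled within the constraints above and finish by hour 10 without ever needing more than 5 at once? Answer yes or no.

Schedule E@5, F@5, G@1, D@5: h1:5  h2:5  h3:5  h4:5  h5:4  h6:3  h7:3  h8:1  h9:0  h10:0 — peak 5 ≤ 5.

yes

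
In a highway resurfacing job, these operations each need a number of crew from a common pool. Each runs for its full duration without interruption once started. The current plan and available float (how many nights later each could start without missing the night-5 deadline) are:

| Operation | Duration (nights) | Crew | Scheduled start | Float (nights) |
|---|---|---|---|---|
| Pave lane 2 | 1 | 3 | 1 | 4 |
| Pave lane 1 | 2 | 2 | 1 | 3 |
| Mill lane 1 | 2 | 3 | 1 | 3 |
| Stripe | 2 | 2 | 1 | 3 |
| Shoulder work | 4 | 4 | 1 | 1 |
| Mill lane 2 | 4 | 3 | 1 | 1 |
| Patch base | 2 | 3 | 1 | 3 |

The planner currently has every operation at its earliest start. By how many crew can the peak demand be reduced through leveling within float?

8

Early-start peak: n1:20  n2:17  n3:7  n4:7  n5:0 ⇒ 20.
Leveled (Pave lane 2@1, Pave lane 1@1, Mill lane 1@1, Stripe@3, Shoulder work@1, Mill lane 2@2, Patch base@3): n1:12  n2:12  n3:12  n4:12  n5:3 ⇒ 12.
Reduction 20 − 12 = 8.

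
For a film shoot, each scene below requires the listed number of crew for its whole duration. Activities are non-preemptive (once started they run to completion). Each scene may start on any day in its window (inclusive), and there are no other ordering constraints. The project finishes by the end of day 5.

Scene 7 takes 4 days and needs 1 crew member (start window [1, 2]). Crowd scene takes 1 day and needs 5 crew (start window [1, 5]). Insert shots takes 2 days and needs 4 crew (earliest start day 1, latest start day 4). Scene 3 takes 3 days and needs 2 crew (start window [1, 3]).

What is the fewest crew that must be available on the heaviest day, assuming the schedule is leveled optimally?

Early-start (Scene 7@1, Crowd scene@1, Insert shots@1, Scene 3@1) gives peak 12: d1:12  d2:7  d3:3  d4:1  d5:0.
Shift Insert shots→2, Scene 3→2.
Schedule Scene 7@1, Crowd scene@1, Insert shots@2, Scene 3@2: d1:6  d2:7  d3:7  d4:3  d5:0 — peak 7.

7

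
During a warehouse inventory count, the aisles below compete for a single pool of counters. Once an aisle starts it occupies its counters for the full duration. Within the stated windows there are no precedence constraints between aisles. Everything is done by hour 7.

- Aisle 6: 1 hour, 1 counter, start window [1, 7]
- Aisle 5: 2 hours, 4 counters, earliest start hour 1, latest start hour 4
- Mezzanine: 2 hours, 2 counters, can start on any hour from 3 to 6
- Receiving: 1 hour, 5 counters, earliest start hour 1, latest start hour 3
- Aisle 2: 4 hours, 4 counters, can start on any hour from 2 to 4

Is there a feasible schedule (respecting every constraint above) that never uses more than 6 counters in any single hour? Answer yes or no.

Schedule Aisle 6@1, Aisle 5@1, Mezzanine@4, Receiving@3, Aisle 2@4: h1:5  h2:4  h3:5  h4:6  h5:6  h6:4  h7:4 — peak 6 ≤ 6.

yes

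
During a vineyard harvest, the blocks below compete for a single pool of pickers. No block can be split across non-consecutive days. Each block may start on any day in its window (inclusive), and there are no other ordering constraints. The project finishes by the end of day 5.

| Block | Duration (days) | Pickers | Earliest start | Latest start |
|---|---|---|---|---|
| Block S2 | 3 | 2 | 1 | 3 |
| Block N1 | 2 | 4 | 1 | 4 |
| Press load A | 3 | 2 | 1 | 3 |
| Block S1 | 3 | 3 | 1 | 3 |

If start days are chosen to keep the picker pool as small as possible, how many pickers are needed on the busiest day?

Early-start (Block S2@1, Block N1@1, Press load A@1, Block S1@1) gives peak 11: d1:11  d2:11  d3:7  d4:0  d5:0.
Shift Press load A→3, Block S1→3.
Schedule Block S2@1, Block N1@1, Press load A@3, Block S1@3: d1:6  d2:6  d3:7  d4:5  d5:5 — peak 7.

7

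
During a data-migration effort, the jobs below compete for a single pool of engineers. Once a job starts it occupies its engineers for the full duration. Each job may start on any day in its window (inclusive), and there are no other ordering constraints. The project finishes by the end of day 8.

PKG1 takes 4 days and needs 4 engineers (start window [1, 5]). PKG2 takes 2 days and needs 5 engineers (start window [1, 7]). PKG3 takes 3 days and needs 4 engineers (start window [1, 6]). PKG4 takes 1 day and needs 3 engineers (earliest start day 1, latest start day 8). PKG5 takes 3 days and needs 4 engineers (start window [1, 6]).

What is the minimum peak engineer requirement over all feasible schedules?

8

Early-start (PKG1@1, PKG2@1, PKG3@1, PKG4@1, PKG5@1) gives peak 20: d1:20  d2:17  d3:12  d4:4  d5:0  d6:0  d7:0  d8:0.
Shift PKG2→7, PKG4→5, PKG5→4.
Schedule PKG1@1, PKG2@7, PKG3@1, PKG4@5, PKG5@4: d1:8  d2:8  d3:8  d4:8  d5:7  d6:4  d7:5  d8:5 — peak 8.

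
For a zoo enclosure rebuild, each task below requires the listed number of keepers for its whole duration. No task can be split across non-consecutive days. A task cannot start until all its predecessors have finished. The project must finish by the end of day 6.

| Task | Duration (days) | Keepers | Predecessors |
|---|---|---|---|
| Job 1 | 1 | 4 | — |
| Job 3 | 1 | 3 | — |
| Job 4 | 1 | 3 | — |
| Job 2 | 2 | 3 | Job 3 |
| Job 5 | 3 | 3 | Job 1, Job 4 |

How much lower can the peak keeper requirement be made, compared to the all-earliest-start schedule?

4

Early-start peak: d1:10  d2:6  d3:6  d4:3  d5:0  d6:0 ⇒ 10.
Leveled (Job 1@1, Job 3@2, Job 4@2, Job 2@3, Job 5@3): d1:4  d2:6  d3:6  d4:6  d5:3  d6:0 ⇒ 6.
Reduction 10 − 6 = 4.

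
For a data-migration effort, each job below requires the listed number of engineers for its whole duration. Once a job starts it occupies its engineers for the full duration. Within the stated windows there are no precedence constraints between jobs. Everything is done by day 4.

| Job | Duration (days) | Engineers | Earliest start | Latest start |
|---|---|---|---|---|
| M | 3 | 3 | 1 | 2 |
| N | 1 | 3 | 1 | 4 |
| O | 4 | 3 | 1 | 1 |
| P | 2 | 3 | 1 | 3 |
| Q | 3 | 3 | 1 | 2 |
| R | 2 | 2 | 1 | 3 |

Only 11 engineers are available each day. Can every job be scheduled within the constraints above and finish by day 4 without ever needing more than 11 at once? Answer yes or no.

no

The minimum achievable peak is 12; 11 < 12, so no feasible schedule stays within the cap.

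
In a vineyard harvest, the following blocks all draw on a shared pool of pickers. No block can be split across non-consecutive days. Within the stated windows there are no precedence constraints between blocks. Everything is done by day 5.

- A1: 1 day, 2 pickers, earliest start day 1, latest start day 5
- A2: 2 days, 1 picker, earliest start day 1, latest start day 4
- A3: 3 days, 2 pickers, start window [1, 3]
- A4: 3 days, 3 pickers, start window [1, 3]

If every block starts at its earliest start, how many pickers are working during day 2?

At early start, day 2 has: A2, A3, A4.
Demand: 1 + 2 + 3 = 6.

6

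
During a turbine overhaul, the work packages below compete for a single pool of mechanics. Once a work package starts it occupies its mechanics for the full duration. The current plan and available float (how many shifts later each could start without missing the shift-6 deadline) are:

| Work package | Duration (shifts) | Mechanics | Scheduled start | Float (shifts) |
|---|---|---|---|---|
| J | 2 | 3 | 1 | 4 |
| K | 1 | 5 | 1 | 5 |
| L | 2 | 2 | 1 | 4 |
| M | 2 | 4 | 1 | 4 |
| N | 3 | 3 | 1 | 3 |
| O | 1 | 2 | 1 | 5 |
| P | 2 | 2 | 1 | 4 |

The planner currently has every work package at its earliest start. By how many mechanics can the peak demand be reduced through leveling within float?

Early-start peak: s1:21  s2:14  s3:3  s4:0  s5:0  s6:0 ⇒ 21.
Leveled (J@1, K@3, L@1, M@4, N@4, O@1, P@2): s1:7  s2:7  s3:7  s4:7  s5:7  s6:3 ⇒ 7.
Reduction 21 − 7 = 14.

14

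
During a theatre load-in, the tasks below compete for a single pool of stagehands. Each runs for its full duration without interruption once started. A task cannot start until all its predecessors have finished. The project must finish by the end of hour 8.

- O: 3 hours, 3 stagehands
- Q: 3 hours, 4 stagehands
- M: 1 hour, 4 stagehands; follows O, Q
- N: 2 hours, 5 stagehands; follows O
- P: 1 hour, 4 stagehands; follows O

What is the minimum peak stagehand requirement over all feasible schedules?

Early-start (O@1, Q@1, M@4, N@4, P@4) gives peak 13: h1:7  h2:7  h3:7  h4:13  h5:5  h6:0  h7:0  h8:0.
Shift N→5, P→7.
Schedule O@1, Q@1, M@4, N@5, P@7: h1:7  h2:7  h3:7  h4:4  h5:5  h6:5  h7:4  h8:0 — peak 7.

7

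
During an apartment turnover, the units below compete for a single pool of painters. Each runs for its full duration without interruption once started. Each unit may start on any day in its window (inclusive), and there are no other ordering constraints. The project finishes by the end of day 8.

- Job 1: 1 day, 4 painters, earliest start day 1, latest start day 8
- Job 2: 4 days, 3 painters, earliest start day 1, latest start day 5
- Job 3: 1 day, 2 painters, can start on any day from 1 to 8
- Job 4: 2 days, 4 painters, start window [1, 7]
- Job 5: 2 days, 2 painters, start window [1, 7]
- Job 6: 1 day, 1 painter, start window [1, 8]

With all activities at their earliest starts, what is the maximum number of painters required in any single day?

16

Early-start schedule: Job 1@1, Job 2@1, Job 3@1, Job 4@1, Job 5@1, Job 6@1.
Load per day: day 1: 16, day 2: 9, day 3: 3, day 4: 3, day 5: 0, day 6: 0, day 7: 0, day 8: 0.
Peak is 16.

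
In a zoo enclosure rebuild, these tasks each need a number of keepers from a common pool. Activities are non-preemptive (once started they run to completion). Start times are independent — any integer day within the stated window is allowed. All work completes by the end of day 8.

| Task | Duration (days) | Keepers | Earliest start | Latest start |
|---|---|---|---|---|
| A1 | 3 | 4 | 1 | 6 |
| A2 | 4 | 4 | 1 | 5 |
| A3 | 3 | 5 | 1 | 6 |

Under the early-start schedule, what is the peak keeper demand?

13

Early-start schedule: A1@1, A2@1, A3@1.
Load per day: day 1: 13, day 2: 13, day 3: 13, day 4: 4, day 5: 0, day 6: 0, day 7: 0, day 8: 0.
Peak is 13.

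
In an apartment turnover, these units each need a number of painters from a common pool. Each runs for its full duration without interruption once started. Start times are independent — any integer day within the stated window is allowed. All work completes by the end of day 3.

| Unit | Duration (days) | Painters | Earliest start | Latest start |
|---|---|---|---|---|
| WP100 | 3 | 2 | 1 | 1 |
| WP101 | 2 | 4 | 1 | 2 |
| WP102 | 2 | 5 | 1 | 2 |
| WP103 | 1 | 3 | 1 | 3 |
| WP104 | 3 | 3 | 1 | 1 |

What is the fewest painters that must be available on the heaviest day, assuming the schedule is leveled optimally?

14

Early-start (WP100@1, WP101@1, WP102@1, WP103@1, WP104@1) gives peak 17: d1:17  d2:14  d3:5.
Shift WP103→3.
Schedule WP100@1, WP101@1, WP102@1, WP103@3, WP104@1: d1:14  d2:14  d3:8 — peak 14.
No arrangement of the 12 feasible schedules does better.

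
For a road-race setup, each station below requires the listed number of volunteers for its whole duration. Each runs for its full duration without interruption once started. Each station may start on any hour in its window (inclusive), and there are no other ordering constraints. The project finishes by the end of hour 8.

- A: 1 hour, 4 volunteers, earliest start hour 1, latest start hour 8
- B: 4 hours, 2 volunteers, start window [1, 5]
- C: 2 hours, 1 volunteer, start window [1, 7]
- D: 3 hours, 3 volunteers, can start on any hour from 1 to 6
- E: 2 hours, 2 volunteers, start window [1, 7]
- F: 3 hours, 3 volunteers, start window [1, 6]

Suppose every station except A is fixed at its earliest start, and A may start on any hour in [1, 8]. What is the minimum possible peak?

11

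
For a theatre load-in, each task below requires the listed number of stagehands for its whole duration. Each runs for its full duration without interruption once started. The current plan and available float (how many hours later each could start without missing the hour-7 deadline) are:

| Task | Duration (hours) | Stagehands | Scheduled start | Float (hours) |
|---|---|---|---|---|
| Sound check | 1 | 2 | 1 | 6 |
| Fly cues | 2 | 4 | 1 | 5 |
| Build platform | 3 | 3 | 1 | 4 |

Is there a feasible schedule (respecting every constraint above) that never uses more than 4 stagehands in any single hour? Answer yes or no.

Schedule Sound check@1, Fly cues@2, Build platform@4: h1:2  h2:4  h3:4  h4:3  h5:3  h6:3  h7:0 — peak 4 ≤ 4.

yes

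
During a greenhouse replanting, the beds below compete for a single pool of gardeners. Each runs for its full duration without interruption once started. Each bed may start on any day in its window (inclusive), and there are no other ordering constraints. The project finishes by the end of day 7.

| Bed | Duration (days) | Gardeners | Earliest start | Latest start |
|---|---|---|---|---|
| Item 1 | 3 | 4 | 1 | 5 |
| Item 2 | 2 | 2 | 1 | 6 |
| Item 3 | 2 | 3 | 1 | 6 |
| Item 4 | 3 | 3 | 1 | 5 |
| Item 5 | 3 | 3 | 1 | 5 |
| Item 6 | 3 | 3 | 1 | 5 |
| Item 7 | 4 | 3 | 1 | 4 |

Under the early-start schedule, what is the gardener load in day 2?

21

At early start, day 2 has: Item 1, Item 2, Item 3, Item 4, Item 5, Item 6, Item 7.
Demand: 4 + 2 + 3 + 3 + 3 + 3 + 3 = 21.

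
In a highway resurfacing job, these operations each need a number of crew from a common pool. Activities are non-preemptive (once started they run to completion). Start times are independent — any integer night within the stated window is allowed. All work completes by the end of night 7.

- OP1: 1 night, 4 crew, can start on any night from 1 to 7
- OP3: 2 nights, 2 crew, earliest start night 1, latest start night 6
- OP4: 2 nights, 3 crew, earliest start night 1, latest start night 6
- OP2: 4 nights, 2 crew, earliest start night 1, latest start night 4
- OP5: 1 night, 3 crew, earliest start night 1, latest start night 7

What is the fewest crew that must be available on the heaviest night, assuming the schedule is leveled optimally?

5

Early-start (OP1@1, OP3@1, OP4@1, OP2@1, OP5@1) gives peak 14: n1:14  n2:7  n3:2  n4:2  n5:0  n6:0  n7:0.
Shift OP3→2, OP4→2, OP2→4, OP5→4.
Schedule OP1@1, OP3@2, OP4@2, OP2@4, OP5@4: n1:4  n2:5  n3:5  n4:5  n5:2  n6:2  n7:2 — peak 5.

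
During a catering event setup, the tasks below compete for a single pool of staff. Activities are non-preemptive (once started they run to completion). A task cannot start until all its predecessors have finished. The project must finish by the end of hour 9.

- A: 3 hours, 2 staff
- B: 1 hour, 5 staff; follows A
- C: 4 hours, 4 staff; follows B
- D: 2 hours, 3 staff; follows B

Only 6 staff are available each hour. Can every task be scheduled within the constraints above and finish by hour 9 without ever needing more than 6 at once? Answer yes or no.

The minimum achievable peak is 7; 6 < 7, so no feasible schedule stays within the cap.

no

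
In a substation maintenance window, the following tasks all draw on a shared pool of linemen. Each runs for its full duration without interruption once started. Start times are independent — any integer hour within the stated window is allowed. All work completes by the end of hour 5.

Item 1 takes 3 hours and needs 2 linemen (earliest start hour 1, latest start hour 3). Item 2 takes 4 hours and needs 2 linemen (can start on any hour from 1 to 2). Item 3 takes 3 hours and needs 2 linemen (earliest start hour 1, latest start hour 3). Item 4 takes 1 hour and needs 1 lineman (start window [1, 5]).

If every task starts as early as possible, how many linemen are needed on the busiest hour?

Early-start schedule: Item 1@1, Item 2@1, Item 3@1, Item 4@1.
Load per hour: hour 1: 7, hour 2: 6, hour 3: 6, hour 4: 2, hour 5: 0.
Peak is 7.

7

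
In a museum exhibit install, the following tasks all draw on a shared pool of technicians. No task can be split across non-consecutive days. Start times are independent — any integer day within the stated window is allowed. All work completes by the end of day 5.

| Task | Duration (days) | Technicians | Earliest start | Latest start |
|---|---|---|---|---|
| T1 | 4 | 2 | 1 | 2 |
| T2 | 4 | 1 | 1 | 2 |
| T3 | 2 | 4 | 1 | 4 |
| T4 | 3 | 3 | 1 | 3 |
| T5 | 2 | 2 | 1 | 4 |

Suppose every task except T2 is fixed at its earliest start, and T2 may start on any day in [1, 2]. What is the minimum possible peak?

T2@1: d1:12  d2:12  d3:6  d4:3  d5:0 → peak 12
T2@2: d1:11  d2:12  d3:6  d4:3  d5:1 → peak 12
Best is T2@1, peak 12.

12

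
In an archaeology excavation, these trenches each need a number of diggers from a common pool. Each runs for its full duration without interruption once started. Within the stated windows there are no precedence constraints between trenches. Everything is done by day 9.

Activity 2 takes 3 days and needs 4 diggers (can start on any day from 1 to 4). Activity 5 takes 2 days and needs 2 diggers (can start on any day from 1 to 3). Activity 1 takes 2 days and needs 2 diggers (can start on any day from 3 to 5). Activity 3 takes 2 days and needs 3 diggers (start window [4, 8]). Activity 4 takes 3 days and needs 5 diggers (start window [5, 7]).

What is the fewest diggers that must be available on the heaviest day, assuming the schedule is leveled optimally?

Early-start (Activity 2@1, Activity 5@1, Activity 1@3, Activity 3@4, Activity 4@5) gives peak 8: d1:6  d2:6  d3:6  d4:5  d5:8  d6:5  d7:5  d8:0  d9:0.
Shift Activity 4→6.
Schedule Activity 2@1, Activity 5@1, Activity 1@3, Activity 3@4, Activity 4@6: d1:6  d2:6  d3:6  d4:5  d5:3  d6:5  d7:5  d8:5  d9:0 — peak 6.

6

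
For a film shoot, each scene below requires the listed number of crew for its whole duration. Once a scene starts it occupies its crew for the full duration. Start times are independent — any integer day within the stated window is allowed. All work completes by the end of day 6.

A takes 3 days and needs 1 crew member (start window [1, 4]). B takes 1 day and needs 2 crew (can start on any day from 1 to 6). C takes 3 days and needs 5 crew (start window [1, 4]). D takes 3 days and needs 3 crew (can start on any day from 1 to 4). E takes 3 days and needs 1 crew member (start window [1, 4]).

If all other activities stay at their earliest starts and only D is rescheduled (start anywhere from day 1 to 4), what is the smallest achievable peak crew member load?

D@1: d1:12  d2:10  d3:10  d4:0  d5:0  d6:0 → peak 12
D@2: d1:9  d2:10  d3:10  d4:3  d5:0  d6:0 → peak 10
D@3: d1:9  d2:7  d3:10  d4:3  d5:3  d6:0 → peak 10
D@4: d1:9  d2:7  d3:7  d4:3  d5:3  d6:3 → peak 9
Best is D@4, peak 9.

9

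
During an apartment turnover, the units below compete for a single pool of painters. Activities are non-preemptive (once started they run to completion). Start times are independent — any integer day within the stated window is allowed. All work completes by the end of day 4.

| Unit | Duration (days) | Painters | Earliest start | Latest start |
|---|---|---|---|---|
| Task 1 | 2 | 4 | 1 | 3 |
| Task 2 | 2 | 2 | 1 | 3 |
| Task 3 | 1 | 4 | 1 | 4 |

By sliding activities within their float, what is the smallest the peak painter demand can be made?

6

Early-start (Task 1@1, Task 2@1, Task 3@1) gives peak 10: d1:10  d2:6  d3:0  d4:0.
Shift Task 3→3.
Schedule Task 1@1, Task 2@1, Task 3@3: d1:6  d2:6  d3:4  d4:0 — peak 6.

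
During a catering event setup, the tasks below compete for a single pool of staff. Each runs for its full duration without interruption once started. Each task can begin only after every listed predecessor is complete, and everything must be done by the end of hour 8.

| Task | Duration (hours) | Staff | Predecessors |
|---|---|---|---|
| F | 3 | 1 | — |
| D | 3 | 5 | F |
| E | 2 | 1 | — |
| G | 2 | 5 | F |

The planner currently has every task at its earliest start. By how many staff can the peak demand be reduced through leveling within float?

5

Early-start peak: h1:2  h2:2  h3:1  h4:10  h5:10  h6:5  h7:0  h8:0 ⇒ 10.
Leveled (F@1, D@4, E@1, G@7): h1:2  h2:2  h3:1  h4:5  h5:5  h6:5  h7:5  h8:5 ⇒ 5.
Reduction 10 − 5 = 5.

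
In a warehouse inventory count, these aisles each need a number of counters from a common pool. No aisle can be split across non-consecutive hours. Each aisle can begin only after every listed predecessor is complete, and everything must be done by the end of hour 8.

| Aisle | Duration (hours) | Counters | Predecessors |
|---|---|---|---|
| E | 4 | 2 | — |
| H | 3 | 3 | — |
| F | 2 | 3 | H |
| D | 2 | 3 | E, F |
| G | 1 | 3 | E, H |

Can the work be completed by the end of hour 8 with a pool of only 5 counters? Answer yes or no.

Schedule E@1, H@1, F@4, D@6, G@8: h1:5  h2:5  h3:5  h4:5  h5:3  h6:3  h7:3  h8:3 — peak 5 ≤ 5.

yes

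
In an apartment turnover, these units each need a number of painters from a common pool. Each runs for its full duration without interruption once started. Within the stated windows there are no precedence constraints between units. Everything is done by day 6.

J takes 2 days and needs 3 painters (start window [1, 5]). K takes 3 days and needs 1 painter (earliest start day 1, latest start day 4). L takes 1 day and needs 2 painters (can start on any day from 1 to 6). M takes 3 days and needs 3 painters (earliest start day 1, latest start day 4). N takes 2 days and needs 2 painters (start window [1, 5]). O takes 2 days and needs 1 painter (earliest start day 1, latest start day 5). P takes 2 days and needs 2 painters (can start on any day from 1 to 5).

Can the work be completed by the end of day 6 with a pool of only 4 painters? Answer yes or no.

no

Total painter-days = 30; over 6 days the average is 30/6 > 4, so some day must exceed 4.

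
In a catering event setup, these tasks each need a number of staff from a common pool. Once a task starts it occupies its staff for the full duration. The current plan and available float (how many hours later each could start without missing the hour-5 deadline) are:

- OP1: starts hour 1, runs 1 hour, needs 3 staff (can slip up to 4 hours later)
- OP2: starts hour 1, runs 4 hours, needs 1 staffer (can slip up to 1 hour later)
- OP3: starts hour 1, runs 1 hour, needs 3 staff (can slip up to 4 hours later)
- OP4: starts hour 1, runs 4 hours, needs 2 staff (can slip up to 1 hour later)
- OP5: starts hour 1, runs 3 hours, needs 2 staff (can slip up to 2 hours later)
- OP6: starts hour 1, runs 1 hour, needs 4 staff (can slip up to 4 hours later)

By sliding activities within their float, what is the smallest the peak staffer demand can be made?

6

Early-start (OP1@1, OP2@1, OP3@1, OP4@1, OP5@1, OP6@1) gives peak 15: h1:15  h2:5  h3:5  h4:3  h5:0.
Shift OP3→2, OP5→3, OP6→5.
Schedule OP1@1, OP2@1, OP3@2, OP4@1, OP5@3, OP6@5: h1:6  h2:6  h3:5  h4:5  h5:6 — peak 6.
Total staffer-hours = 28 over 5 hours ⇒ peak ≥ ⌈28/5⌉ = 6, so 6 is optimal.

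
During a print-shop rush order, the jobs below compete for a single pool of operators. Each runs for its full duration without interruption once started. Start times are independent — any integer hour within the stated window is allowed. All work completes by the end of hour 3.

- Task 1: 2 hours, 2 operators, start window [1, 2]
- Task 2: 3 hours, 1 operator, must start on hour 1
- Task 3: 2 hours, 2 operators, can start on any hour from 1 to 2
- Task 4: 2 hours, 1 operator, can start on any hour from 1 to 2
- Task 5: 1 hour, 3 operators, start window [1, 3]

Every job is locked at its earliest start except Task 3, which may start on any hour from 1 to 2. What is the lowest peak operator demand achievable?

7

Task 3@1: h1:9  h2:6  h3:1 → peak 9
Task 3@2: h1:7  h2:6  h3:3 → peak 7
Best is Task 3@2, peak 7.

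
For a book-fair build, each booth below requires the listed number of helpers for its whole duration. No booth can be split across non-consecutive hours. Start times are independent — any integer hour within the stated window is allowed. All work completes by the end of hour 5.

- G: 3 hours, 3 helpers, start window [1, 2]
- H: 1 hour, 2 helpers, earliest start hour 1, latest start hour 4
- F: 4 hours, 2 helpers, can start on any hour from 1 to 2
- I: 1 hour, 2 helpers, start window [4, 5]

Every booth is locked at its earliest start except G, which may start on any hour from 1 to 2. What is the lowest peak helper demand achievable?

7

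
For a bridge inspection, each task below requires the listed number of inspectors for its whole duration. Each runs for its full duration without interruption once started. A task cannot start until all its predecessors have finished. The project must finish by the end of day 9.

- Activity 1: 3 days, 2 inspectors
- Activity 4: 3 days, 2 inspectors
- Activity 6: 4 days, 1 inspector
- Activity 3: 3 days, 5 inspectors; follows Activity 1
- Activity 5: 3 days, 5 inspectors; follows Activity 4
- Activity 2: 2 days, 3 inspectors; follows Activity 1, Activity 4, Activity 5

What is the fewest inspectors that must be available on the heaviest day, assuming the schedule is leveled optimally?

Early-start (Activity 1@1, Activity 4@1, Activity 6@1, Activity 3@4, Activity 5@4, Activity 2@7) gives peak 11: d1:5  d2:5  d3:5  d4:11  d5:10  d6:10  d7:3  d8:3  d9:0.
Shift Activity 3→7.
Schedule Activity 1@1, Activity 4@1, Activity 6@1, Activity 3@7, Activity 5@4, Activity 2@7: d1:5  d2:5  d3:5  d4:6  d5:5  d6:5  d7:8  d8:8  d9:5 — peak 8.

8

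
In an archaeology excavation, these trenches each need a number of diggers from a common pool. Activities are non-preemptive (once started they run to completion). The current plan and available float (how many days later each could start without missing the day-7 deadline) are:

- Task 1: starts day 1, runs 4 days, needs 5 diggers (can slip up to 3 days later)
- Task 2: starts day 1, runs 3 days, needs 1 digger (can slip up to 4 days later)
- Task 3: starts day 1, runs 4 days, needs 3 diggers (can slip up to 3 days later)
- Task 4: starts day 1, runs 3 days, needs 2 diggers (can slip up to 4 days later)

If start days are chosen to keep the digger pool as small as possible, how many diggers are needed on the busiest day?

Early-start (Task 1@1, Task 2@1, Task 3@1, Task 4@1) gives peak 11: d1:11  d2:11  d3:11  d4:8  d5:0  d6:0  d7:0.
Shift Task 3→4.
Schedule Task 1@1, Task 2@1, Task 3@4, Task 4@1: d1:8  d2:8  d3:8  d4:8  d5:3  d6:3  d7:3 — peak 8.

8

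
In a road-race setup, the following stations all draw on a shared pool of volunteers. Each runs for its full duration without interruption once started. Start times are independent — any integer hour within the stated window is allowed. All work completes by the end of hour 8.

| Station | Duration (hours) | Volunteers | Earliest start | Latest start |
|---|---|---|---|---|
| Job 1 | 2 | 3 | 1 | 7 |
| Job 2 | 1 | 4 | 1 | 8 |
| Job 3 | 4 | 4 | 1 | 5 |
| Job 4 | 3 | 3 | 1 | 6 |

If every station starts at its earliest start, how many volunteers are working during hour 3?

7

At early start, hour 3 has: Job 3, Job 4.
Demand: 4 + 3 = 7.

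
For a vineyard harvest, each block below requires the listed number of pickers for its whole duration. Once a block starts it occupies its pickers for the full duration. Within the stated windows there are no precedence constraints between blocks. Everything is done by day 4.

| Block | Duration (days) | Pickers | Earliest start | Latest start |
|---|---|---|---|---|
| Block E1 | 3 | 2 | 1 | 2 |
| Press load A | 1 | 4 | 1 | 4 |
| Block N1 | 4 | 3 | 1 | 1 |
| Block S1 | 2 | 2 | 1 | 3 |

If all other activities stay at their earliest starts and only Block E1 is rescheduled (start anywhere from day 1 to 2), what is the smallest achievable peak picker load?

9

Block E1@1: d1:11  d2:7  d3:5  d4:3 → peak 11
Block E1@2: d1:9  d2:7  d3:5  d4:5 → peak 9
Best is Block E1@2, peak 9.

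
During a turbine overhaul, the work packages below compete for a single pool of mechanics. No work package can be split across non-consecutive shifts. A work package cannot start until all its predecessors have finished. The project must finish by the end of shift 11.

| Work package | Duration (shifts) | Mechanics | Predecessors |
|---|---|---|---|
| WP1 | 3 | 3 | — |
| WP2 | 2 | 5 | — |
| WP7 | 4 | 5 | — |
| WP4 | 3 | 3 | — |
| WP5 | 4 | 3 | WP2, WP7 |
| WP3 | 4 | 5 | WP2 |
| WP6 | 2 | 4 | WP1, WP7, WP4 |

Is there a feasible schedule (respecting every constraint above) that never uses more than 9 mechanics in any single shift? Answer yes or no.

The minimum achievable peak is 10; 9 < 10, so no feasible schedule stays within the cap.

no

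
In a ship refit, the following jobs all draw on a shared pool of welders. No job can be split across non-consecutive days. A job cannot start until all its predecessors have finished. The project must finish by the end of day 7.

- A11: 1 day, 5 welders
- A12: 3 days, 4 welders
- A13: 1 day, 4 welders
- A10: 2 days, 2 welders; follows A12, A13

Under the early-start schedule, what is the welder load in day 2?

4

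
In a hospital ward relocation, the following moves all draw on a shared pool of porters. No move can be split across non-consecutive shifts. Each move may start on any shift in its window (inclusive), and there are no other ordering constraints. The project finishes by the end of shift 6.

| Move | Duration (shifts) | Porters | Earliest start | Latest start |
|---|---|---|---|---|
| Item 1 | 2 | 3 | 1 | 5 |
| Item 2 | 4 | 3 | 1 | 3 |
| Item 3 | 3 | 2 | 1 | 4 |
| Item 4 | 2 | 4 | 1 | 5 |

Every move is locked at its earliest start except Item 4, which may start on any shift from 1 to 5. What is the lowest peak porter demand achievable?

8

Item 4@1: s1:12  s2:12  s3:5  s4:3  s5:0  s6:0 → peak 12
Item 4@2: s1:8  s2:12  s3:9  s4:3  s5:0  s6:0 → peak 12
Item 4@3: s1:8  s2:8  s3:9  s4:7  s5:0  s6:0 → peak 9
Item 4@4: s1:8  s2:8  s3:5  s4:7  s5:4  s6:0 → peak 8
Item 4@5: s1:8  s2:8  s3:5  s4:3  s5:4  s6:4 → peak 8
Best is Item 4@4, peak 8.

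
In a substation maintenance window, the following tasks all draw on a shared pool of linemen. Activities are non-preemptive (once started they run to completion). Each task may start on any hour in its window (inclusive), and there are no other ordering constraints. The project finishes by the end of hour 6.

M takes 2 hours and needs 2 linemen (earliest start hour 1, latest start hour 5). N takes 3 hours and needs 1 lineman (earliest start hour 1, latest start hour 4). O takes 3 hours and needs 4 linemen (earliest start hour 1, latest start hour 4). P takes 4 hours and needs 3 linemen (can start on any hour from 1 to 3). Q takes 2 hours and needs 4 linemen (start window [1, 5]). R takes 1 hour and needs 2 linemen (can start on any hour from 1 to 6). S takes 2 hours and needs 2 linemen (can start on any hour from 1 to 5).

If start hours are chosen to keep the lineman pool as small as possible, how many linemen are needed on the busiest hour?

8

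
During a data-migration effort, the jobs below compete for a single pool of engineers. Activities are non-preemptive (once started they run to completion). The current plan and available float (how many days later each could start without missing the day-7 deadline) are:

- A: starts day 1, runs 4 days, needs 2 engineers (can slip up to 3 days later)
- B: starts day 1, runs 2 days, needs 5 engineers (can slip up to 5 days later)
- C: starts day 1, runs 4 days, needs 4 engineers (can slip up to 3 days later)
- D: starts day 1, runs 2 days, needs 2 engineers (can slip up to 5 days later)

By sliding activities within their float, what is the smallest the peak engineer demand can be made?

Early-start (A@1, B@1, C@1, D@1) gives peak 13: d1:13  d2:13  d3:6  d4:6  d5:0  d6:0  d7:0.
Shift C→3, D→5.
Schedule A@1, B@1, C@3, D@5: d1:7  d2:7  d3:6  d4:6  d5:6  d6:6  d7:0 — peak 7.

7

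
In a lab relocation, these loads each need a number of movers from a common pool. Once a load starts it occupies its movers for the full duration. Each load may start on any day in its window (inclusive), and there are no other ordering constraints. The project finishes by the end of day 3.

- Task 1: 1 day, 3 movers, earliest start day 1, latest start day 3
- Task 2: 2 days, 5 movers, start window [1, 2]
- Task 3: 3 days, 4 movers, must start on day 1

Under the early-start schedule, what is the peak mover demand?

Early-start schedule: Task 1@1, Task 2@1, Task 3@1.
Load per day: day 1: 12, day 2: 9, day 3: 4.
Peak is 12.

12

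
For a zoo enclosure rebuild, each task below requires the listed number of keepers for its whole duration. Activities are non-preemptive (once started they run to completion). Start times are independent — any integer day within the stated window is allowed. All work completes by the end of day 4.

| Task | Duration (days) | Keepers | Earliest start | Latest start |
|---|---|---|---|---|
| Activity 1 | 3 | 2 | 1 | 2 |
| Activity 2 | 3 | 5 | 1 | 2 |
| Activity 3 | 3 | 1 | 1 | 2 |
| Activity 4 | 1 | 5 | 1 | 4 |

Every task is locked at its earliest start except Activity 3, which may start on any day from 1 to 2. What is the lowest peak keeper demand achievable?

12

Activity 3@1: d1:13  d2:8  d3:8  d4:0 → peak 13
Activity 3@2: d1:12  d2:8  d3:8  d4:1 → peak 12
Best is Activity 3@2, peak 12.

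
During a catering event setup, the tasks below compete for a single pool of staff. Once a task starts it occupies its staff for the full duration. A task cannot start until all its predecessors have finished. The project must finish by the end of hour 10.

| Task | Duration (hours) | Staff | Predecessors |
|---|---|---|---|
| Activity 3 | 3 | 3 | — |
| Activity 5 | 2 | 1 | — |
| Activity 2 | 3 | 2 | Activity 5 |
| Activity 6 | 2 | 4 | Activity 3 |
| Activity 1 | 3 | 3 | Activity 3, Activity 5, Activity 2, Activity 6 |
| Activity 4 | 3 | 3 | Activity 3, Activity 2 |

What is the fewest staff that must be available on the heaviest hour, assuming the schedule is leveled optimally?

Schedule Activity 3@1, Activity 5@1, Activity 2@3, Activity 6@4, Activity 1@6, Activity 4@6: h1:4  h2:4  h3:5  h4:6  h5:6  h6:6  h7:6  h8:6  h9:0  h10:0 — peak 6.

6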